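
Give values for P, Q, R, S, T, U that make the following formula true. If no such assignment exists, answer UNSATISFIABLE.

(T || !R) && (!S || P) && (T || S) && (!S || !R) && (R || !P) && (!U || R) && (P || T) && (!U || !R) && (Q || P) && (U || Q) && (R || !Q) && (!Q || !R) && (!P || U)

UNSATISFIABLE

Try T = true.
Try S = false.
Try R = true.
The clause (!U) is unit, so U = false.
The clause (Q) is unit, so Q = true.
That conflicts with the unit clause (!Q).
So R must be the other value — set R = false.
The clause (!P) is unit, so P = false.
The clause (!U) is unit, so U = false.
The clause (Q) is unit, so Q = true.
That conflicts with the unit clause (!Q).
Either choice for R ends in contradiction.
So S must be the other value — set S = true.
The clause (P) is unit, so P = true.
The clause (!R) is unit, so R = false.
That conflicts with the unit clause (R).
Either choice for S ends in contradiction.
So T must be the other value — set T = false.
The clause (!R) is unit, so R = false.
The clause (S) is unit, so S = true.
The clause (P) is unit, so P = true.
That conflicts with the unit clause (!P).
Either choice for T ends in contradiction.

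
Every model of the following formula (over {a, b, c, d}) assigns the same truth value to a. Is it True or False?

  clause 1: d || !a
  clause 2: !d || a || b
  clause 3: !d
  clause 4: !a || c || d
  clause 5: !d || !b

Suppose a = true.
The clause (d) is unit, so d = true.
That conflicts with the unit clause (!d).
So every satisfying assignment has a = False.

False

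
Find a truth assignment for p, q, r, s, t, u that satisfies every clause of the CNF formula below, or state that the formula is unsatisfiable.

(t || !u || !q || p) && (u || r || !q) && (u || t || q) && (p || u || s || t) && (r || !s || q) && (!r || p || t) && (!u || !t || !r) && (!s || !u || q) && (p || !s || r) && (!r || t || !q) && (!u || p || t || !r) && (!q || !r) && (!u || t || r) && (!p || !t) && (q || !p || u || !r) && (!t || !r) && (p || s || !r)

p ↦ false; q ↦ false; r ↦ false; s ↦ false; t ↦ true; u ↦ true

Try q = false.
Try u = true.
The clause (!s) is unit, so s = false.
Try t = true.
The clause (!r) is unit, so r = false.
The clause (!p) is unit, so p = false.
All clauses are satisfied.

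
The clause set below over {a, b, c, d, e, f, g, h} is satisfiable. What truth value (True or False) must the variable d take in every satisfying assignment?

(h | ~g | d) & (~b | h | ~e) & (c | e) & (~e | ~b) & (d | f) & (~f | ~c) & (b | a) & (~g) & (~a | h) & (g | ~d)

False

Suppose d = 1.
(~g) alone gives g = 0.
But (g) is also a unit clause — contradiction.
So every satisfying assignment has d = False.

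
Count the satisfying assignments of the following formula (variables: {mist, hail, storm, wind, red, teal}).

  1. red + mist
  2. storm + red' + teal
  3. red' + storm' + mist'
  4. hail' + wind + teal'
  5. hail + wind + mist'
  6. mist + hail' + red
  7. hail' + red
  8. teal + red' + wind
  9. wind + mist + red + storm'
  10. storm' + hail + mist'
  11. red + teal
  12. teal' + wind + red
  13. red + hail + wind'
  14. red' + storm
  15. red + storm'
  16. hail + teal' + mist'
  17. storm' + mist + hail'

There are 2^6 = 64 truth assignments over (mist, hail, storm, wind, red, teal).
Split on teal. With teal = 1, the clauses containing teal are satisfied and teal' drops from the rest; 2 of the 2^5 = 32 assignments to the other variables satisfy what remains.
With teal = 0, by the same count on the reduced clause set, 1 assignment works.
Total: 2 + 1 = 3.

3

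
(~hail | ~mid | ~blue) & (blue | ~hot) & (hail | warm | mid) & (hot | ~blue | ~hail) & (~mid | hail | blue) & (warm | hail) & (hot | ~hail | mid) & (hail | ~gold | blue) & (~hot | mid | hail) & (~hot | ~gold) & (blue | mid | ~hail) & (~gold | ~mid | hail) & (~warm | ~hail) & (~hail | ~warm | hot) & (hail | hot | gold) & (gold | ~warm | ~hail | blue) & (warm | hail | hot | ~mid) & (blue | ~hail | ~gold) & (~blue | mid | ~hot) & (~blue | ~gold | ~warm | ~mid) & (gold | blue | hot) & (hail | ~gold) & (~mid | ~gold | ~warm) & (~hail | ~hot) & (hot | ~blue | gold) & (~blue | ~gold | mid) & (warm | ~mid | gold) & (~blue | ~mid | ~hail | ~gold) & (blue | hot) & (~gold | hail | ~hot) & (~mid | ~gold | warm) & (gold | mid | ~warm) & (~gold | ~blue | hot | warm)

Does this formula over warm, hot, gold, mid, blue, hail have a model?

Case blue = 1:
Case hail = 0:
From the singleton clause (warm), warm = 1.
From the singleton clause (~gold), gold = 0.
From the singleton clause (hot), hot = 1.
From the singleton clause (mid), mid = 1.
Every clause now holds.
A satisfying assignment: warm=1, hot=1, gold=0, mid=1, blue=1, hail=0.

Satisfiable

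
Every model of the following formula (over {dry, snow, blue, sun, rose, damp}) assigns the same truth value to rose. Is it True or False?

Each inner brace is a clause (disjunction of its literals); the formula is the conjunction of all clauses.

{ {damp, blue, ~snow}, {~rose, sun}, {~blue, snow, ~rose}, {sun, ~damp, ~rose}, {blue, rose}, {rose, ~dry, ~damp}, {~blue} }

Suppose rose = 0.
Unit clause (blue) forces blue = 1.
Now (~blue) is unsatisfied and unit — conflict.
So every satisfying assignment has rose = True.

True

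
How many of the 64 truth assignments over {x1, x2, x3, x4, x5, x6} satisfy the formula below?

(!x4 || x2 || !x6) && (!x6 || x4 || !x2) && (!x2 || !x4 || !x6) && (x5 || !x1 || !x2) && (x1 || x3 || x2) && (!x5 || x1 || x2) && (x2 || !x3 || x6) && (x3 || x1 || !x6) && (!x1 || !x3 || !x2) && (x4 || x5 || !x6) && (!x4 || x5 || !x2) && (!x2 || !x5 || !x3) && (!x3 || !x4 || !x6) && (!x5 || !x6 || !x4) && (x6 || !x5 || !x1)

8

There are 2^6 = 64 truth assignments over (x1, x2, x3, x4, x5, x6).
Split on x1. With x1 = true, the clauses containing x1 are satisfied and !x1 drops from the rest; 4 of the 2^5 = 32 assignments to the other variables satisfy what remains.
With x1 = false, by the same count on the reduced clause set, 4 assignments work.
Total: 4 + 4 = 8.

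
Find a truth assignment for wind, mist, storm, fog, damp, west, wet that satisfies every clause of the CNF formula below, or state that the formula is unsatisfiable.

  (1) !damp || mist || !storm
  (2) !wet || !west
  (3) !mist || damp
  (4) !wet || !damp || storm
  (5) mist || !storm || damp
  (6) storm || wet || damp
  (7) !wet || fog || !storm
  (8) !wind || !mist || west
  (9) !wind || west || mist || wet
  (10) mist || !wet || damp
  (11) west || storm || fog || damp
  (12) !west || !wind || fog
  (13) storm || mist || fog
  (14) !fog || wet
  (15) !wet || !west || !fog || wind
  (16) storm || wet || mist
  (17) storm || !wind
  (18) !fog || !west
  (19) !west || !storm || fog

wind ↦ false, mist ↦ true, storm ↦ false, fog ↦ false, damp ↦ true, west ↦ true, wet ↦ false

Branch on wet: set wet = false.
The clause (!fog) is unit, so fog = false.
Branch on mist: set mist = true.
The clause (damp) is unit, so damp = true.
Branch on wind: set wind = false.
Branch on west: set west = true.
The clause (!storm) is unit, so storm = false.
All clauses are satisfied.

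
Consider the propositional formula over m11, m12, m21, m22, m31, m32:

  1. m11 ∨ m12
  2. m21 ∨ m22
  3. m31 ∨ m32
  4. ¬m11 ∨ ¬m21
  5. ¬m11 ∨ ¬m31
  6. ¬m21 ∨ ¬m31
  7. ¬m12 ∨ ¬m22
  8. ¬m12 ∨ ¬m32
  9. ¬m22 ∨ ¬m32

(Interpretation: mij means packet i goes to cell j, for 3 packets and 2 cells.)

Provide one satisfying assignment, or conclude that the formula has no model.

Try m11 = True.
From the singleton clause (¬m21), m21 = False.
From the singleton clause (m22), m22 = True.
From the singleton clause (¬m31), m31 = False.
From the singleton clause (m32), m32 = True.
But (¬m32) is also a unit clause — contradiction.
Backtrack on m11: now try m11 = False.
From the singleton clause (m12), m12 = True.
From the singleton clause (¬m22), m22 = False.
From the singleton clause (m21), m21 = True.
From the singleton clause (¬m31), m31 = False.
From the singleton clause (m32), m32 = True.
But (¬m32) is also a unit clause — contradiction.
Both values of m11 lead to a conflict.

UNSATISFIABLE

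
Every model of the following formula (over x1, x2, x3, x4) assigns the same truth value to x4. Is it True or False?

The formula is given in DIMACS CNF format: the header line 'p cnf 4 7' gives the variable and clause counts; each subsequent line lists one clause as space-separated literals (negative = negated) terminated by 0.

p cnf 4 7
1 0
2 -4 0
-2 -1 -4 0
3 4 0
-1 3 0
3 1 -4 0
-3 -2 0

Suppose x4 = True.
The clause (x1) is unit, so x1 = True.
The clause (x2) is unit, so x2 = True.
That conflicts with the unit clause (¬x2).
So every satisfying assignment has x4 = False.

False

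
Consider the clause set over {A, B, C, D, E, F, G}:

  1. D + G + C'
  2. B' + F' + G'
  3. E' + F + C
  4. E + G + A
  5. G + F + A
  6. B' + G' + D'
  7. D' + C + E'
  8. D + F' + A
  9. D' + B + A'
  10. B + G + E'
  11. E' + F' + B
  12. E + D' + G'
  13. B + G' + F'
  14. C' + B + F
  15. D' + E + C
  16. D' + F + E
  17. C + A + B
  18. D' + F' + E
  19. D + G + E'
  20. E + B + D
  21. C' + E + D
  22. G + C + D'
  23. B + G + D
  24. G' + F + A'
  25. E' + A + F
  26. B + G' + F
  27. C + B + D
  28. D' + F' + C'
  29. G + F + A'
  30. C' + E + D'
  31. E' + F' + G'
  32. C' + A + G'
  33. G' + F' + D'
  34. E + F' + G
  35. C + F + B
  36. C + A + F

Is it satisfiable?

Suppose D = 1.
Suppose B = 0.
Unit clause (A') forces A = 0.
Unit clause (C) forces C = 1.
Unit clause (F) forces F = 1.
Now (F') is unsatisfied and unit — conflict.
Backtrack on B: now try B = 1.
Unit clause (G') forces G = 0.
Unit clause (C) forces C = 1.
Unit clause (F') forces F = 0.
Unit clause (A) forces A = 1.
Now (A') is unsatisfied and unit — conflict.
Both values of B lead to a conflict.
Backtrack on D: now try D = 0.
Suppose G = 1.
Suppose B = 0.
Unit clause (F') forces F = 0.
Now (F) is unsatisfied and unit — conflict.
Backtrack on B: now try B = 1.
Unit clause (F') forces F = 0.
Unit clause (A') forces A = 0.
Unit clause (E') forces E = 0.
Unit clause (C') forces C = 0.
Now (C) is unsatisfied and unit — conflict.
Both values of B lead to a conflict.
Backtrack on G: now try G = 0.
Unit clause (C') forces C = 0.
Unit clause (E') forces E = 0.
Unit clause (A) forces A = 1.
Unit clause (B) forces B = 1.
Unit clause (F) forces F = 1.
Now (F') is unsatisfied and unit — conflict.
Both values of G lead to a conflict.
Both values of D lead to a conflict.
No assignment satisfies every clause.

Unsatisfiable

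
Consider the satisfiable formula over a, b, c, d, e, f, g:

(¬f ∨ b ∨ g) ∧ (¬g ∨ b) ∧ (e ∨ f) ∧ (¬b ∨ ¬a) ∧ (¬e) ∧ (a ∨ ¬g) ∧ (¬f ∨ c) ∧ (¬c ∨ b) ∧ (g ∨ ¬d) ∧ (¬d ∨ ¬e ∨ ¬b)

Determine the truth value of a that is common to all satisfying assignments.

False

Suppose a = True.
From the singleton clause (¬b), b = False.
From the singleton clause (¬g), g = False.
From the singleton clause (¬f), f = False.
From the singleton clause (e), e = True.
Now (¬e) is unsatisfied and unit — conflict.
So every satisfying assignment has a = False.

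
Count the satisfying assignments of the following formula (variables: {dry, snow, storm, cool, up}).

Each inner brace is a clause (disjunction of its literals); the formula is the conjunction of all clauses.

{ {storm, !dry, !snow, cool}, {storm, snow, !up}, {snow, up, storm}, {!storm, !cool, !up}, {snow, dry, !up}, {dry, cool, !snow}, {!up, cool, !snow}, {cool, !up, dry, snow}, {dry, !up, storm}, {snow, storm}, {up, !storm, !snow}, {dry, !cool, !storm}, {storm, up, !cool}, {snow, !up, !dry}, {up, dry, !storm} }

There are 2^5 = 32 truth assignments over (dry, snow, storm, cool, up).
Split on cool. With cool = true, the clauses containing cool are satisfied and !cool drops from the rest; 2 of the 2^4 = 16 assignments to the other variables satisfy what remains.
With cool = false, by the same count on the reduced clause set, 1 assignment works.
(One model: dry=T, snow=F, storm=T, cool=F, up=F.)
Total: 2 + 1 = 3.

3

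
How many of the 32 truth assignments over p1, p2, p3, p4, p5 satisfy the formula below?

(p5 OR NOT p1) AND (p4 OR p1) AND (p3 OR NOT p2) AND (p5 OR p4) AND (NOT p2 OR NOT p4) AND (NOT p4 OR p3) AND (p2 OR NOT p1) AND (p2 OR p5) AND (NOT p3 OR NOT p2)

There are 2^5 = 32 truth assignments over (p1, p2, p3, p4, p5).
Split on p4. With p4 = true, the clauses containing p4 are satisfied and NOT p4 drops from the rest; 1 of the 2^4 = 16 assignments to the other variables satisfy what remains.
With p4 = false, by the same count on the reduced clause set, 0 assignments work.
Total: 1 + 0 = 1.

1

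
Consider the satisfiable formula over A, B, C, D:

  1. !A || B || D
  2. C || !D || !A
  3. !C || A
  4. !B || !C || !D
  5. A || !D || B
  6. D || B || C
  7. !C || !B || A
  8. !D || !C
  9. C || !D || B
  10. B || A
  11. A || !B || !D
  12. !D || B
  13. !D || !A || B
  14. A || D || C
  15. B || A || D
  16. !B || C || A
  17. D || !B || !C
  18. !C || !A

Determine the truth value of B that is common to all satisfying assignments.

True

Suppose B = false.
Unit clause (A) forces A = true.
Unit clause (D) forces D = true.
Now (!D) is unsatisfied and unit — conflict.
So every satisfying assignment has B = True.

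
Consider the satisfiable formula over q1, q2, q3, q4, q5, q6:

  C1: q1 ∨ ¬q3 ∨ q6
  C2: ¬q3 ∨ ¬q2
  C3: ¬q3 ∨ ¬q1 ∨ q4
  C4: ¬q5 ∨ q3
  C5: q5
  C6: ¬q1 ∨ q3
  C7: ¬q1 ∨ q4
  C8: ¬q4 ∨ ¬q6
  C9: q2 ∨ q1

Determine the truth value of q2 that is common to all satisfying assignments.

False

Suppose q2 = True.
(¬q3) alone gives q3 = False.
(¬q5) alone gives q5 = False.
But (q5) is also a unit clause — contradiction.
So every satisfying assignment has q2 = False.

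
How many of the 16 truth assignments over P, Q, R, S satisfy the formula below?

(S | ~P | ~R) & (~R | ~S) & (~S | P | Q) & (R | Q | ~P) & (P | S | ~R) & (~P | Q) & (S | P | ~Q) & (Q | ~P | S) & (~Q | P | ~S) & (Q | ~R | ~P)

3

There are 2^4 = 16 truth assignments over (P, Q, R, S).
Check each against the 10 clauses (columns in the order P, Q, R, S):
  F F F F  ✓ satisfies all
  F F F T  ✗ fails (~S | P | Q)
  F F T F  ✗ fails (P | S | ~R)
  F F T T  ✗ fails (~R | ~S)
  F T F F  ✗ fails (S | P | ~Q)
  F T F T  ✗ fails (~Q | P | ~S)
  F T T F  ✗ fails (P | S | ~R)
  F T T T  ✗ fails (~R | ~S)
  T F F F  ✗ fails (R | Q | ~P)
  T F F T  ✗ fails (R | Q | ~P)
  T F T F  ✗ fails (S | ~P | ~R)
  T F T T  ✗ fails (~R | ~S)
  T T F F  ✓ satisfies all
  T T F T  ✓ satisfies all
  T T T F  ✗ fails (S | ~P | ~R)
  T T T T  ✗ fails (~R | ~S)
3 of the 16 rows are models.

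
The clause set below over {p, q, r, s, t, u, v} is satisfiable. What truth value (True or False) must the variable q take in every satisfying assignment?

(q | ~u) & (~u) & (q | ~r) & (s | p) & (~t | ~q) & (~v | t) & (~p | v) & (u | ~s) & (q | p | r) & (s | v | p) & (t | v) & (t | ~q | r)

Suppose q = 1.
(~u) alone gives u = 0.
(~t) alone gives t = 0.
(~v) alone gives v = 0.
That conflicts with the unit clause (v).
So every satisfying assignment has q = False.

False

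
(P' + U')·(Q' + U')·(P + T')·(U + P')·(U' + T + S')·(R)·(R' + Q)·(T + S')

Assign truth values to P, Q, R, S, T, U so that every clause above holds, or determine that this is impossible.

P: 0,  Q: 1,  R: 1,  S: 0,  T: 0,  U: 0

(R) alone gives R = 1.
(Q) alone gives Q = 1.
(U') alone gives U = 0.
(P') alone gives P = 0.
(T') alone gives T = 0.
(S') alone gives S = 0.
All clauses are satisfied.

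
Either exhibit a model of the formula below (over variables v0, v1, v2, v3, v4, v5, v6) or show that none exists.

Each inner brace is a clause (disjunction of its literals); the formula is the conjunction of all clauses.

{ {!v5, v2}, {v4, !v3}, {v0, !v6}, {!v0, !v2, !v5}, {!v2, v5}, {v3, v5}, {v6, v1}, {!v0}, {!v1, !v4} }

v0 ↦ false; v1 ↦ true; v2 ↦ true; v3 ↦ false; v4 ↦ false; v5 ↦ true; v6 ↦ false

Unit clause (!v0) forces v0 = false.
Unit clause (!v6) forces v6 = false.
Unit clause (v1) forces v1 = true.
Unit clause (!v4) forces v4 = false.
Unit clause (!v3) forces v3 = false.
Unit clause (v5) forces v5 = true.
Unit clause (v2) forces v2 = true.
Every clause now holds.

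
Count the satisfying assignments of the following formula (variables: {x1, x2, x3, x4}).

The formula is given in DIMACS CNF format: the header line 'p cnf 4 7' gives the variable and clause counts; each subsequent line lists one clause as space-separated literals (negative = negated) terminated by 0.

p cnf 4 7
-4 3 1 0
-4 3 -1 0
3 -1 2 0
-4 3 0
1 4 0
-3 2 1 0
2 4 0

There are 2^4 = 16 truth assignments over (x1, x2, x3, x4).
Check each against the 7 clauses (columns in the order x1, x2, x3, x4):
  F F F F  ✗ fails (x1 ∨ x4)
  F F F T  ✗ fails (¬x4 ∨ x3 ∨ x1)
  F F T F  ✗ fails (x1 ∨ x4)
  F F T T  ✗ fails (¬x3 ∨ x2 ∨ x1)
  F T F F  ✗ fails (x1 ∨ x4)
  F T F T  ✗ fails (¬x4 ∨ x3 ∨ x1)
  F T T F  ✗ fails (x1 ∨ x4)
  F T T T  ✓ satisfies all
  T F F F  ✗ fails (x3 ∨ ¬x1 ∨ x2)
  T F F T  ✗ fails (¬x4 ∨ x3 ∨ ¬x1)
  T F T F  ✗ fails (x2 ∨ x4)
  T F T T  ✓ satisfies all
  T T F F  ✓ satisfies all
  T T F T  ✗ fails (¬x4 ∨ x3 ∨ ¬x1)
  T T T F  ✓ satisfies all
  T T T T  ✓ satisfies all
5 of the 16 rows are models.

5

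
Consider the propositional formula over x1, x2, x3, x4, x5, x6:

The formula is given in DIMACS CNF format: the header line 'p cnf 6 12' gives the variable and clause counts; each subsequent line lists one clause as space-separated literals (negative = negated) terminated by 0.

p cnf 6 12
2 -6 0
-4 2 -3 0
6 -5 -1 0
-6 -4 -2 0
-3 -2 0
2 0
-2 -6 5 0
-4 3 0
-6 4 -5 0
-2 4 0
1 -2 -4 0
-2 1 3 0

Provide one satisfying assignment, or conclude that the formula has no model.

UNSATISFIABLE

(x2) alone gives x2 = True.
(¬x3) alone gives x3 = False.
(¬x4) alone gives x4 = False.
That conflicts with the unit clause (x4).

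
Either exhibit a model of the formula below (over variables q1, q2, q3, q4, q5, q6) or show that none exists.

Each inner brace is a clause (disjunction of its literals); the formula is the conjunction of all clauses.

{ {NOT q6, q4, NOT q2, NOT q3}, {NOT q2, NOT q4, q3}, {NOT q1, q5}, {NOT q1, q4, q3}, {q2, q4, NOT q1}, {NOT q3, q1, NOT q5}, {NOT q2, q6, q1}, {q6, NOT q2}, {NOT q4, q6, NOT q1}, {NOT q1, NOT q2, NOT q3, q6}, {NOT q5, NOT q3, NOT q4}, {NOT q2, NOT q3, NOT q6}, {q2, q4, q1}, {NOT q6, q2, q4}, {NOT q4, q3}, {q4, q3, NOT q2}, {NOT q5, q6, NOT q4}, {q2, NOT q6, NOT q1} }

q1: false,  q2: false,  q3: true,  q4: true,  q5: false,  q6: true

Try q1 = false.
Try q3 = true.
From the singleton clause (NOT q5), q5 = false.
Try q2 = false.
From the singleton clause (q4), q4 = true.
All clauses hold; q6 can take either value.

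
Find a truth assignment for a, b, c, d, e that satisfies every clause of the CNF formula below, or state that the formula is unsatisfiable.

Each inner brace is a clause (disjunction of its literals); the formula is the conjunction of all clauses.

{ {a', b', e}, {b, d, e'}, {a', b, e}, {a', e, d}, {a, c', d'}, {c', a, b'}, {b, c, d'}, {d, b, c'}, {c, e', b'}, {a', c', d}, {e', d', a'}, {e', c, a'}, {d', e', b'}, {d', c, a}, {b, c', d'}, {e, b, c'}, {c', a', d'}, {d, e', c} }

a: 0, b: 0, c: 0, d: 0, e: 0

Suppose a = 0.
Suppose c = 0.
Unit clause (d') forces d = 0.
Unit clause (e') forces e = 0.
No clause remains; b is free.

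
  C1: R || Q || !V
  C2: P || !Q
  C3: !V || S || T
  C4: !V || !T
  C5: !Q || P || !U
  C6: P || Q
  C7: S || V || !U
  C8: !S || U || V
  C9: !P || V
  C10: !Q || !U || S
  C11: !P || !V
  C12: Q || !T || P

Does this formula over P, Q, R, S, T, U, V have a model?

Branch on P: set P = true.
(V) alone gives V = true.
Now (!V) is unsatisfied and unit — conflict.
That branch fails; take P = false instead.
(!Q) alone gives Q = false.
Now (Q) is unsatisfied and unit — conflict.
Either choice for P ends in contradiction.
No assignment satisfies every clause.

No, unsatisfiable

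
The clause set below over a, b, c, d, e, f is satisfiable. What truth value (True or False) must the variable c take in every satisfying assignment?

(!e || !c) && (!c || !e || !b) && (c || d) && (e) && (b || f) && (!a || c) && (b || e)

Suppose c = true.
From the singleton clause (!e), e = false.
But (e) is also a unit clause — contradiction.
So every satisfying assignment has c = False.

False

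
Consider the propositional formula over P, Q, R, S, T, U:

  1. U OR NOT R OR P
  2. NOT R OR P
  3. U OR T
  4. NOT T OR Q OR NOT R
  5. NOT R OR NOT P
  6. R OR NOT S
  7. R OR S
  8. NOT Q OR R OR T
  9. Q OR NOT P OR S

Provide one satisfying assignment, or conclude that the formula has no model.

Suppose R = false.
The clause (NOT S) is unit, so S = false.
That conflicts with the unit clause (S).
That branch fails; take R = true instead.
The clause (P) is unit, so P = true.
That conflicts with the unit clause (NOT P).
Both values of R lead to a conflict.

UNSATISFIABLE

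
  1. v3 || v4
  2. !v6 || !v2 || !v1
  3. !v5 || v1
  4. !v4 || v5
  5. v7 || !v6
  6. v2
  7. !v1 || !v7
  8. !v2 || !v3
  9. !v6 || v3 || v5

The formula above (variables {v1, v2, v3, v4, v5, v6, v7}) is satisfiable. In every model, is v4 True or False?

True

Suppose v4 = false.
Unit clause (v3) forces v3 = true.
Unit clause (v2) forces v2 = true.
But (!v2) is also a unit clause — contradiction.
So every satisfying assignment has v4 = True.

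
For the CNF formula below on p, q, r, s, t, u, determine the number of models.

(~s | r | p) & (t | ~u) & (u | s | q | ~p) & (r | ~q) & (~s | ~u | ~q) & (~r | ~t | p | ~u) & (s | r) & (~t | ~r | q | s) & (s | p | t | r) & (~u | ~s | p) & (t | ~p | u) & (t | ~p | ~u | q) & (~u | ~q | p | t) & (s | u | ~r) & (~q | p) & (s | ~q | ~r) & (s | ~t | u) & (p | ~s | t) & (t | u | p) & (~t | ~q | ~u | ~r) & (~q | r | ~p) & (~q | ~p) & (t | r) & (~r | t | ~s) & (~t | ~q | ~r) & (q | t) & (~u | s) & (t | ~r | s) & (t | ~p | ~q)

There are 2^6 = 64 truth assignments over (p, q, r, s, t, u).
Split on t. With t = 1, the clauses containing t are satisfied and ~t drops from the rest; 5 of the 2^5 = 32 assignments to the other variables satisfy what remains.
With t = 0, by the same count on the reduced clause set, 0 assignments work.
Total: 5 + 0 = 5.

5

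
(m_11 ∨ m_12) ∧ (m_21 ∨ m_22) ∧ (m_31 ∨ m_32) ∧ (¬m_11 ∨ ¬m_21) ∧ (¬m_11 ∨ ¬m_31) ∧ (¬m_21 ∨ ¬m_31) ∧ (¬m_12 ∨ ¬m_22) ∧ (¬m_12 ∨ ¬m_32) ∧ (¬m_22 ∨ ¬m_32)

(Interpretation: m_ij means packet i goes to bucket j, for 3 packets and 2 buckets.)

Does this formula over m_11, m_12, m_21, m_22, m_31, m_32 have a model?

Unsatisfiable

Case m_11 = True:
Unit clause (¬m_21) forces m_21 = False.
Unit clause (m_22) forces m_22 = True.
Unit clause (¬m_31) forces m_31 = False.
Unit clause (m_32) forces m_32 = True.
Now (¬m_32) is unsatisfied and unit — conflict.
So m_11 must be the other value — set m_11 = False.
Unit clause (m_12) forces m_12 = True.
Unit clause (¬m_22) forces m_22 = False.
Unit clause (m_21) forces m_21 = True.
Unit clause (¬m_31) forces m_31 = False.
Unit clause (m_32) forces m_32 = True.
Now (¬m_32) is unsatisfied and unit — conflict.
Neither m_11 = True nor m_11 = False works.
No assignment satisfies every clause.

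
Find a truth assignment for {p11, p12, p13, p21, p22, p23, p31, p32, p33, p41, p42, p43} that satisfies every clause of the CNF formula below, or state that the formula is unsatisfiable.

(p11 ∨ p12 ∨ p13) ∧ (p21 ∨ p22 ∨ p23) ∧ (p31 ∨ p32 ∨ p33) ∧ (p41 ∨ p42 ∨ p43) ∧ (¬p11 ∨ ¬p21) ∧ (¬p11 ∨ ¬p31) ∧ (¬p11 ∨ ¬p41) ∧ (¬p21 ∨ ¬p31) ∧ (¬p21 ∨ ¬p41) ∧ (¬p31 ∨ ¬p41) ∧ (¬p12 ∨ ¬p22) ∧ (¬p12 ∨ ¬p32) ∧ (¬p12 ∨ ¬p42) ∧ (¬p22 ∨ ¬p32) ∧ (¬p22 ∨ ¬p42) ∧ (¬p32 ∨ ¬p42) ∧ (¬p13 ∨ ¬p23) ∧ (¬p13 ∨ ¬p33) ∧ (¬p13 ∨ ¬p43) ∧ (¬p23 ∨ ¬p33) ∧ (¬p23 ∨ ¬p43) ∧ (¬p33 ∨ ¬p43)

Try p11 = False.
Try p12 = True.
Unit clause (¬p22) forces p22 = False.
Unit clause (¬p32) forces p32 = False.
Unit clause (¬p42) forces p42 = False.
Try p21 = True.
Unit clause (¬p31) forces p31 = False.
Unit clause (p33) forces p33 = True.
Unit clause (¬p41) forces p41 = False.
Unit clause (p43) forces p43 = True.
That conflicts with the unit clause (¬p43).
So p21 must be the other value — set p21 = False.
Unit clause (p23) forces p23 = True.
Unit clause (¬p13) forces p13 = False.
Unit clause (¬p33) forces p33 = False.
Unit clause (p31) forces p31 = True.
Unit clause (¬p41) forces p41 = False.
Unit clause (p43) forces p43 = True.
That conflicts with the unit clause (¬p43).
Neither p21 = True nor p21 = False works.
So p12 must be the other value — set p12 = False.
Unit clause (p13) forces p13 = True.
Unit clause (¬p23) forces p23 = False.
Unit clause (¬p33) forces p33 = False.
Unit clause (¬p43) forces p43 = False.
Try p21 = True.
Unit clause (¬p31) forces p31 = False.
Unit clause (p32) forces p32 = True.
Unit clause (¬p41) forces p41 = False.
Unit clause (p42) forces p42 = True.
That conflicts with the unit clause (¬p42).
So p21 must be the other value — set p21 = False.
Unit clause (p22) forces p22 = True.
Unit clause (¬p32) forces p32 = False.
Unit clause (p31) forces p31 = True.
Unit clause (¬p41) forces p41 = False.
Unit clause (p42) forces p42 = True.
That conflicts with the unit clause (¬p42).
Neither p21 = True nor p21 = False works.
Neither p12 = True nor p12 = False works.
So p11 must be the other value — set p11 = True.
Unit clause (¬p21) forces p21 = False.
Unit clause (¬p31) forces p31 = False.
Unit clause (¬p41) forces p41 = False.
Try p22 = True.
Unit clause (¬p12) forces p12 = False.
Unit clause (¬p32) forces p32 = False.
Unit clause (p33) forces p33 = True.
Unit clause (¬p42) forces p42 = False.
Unit clause (p43) forces p43 = True.
That conflicts with the unit clause (¬p43).
So p22 must be the other value — set p22 = False.
Unit clause (p23) forces p23 = True.
Unit clause (¬p13) forces p13 = False.
Unit clause (¬p33) forces p33 = False.
Unit clause (p32) forces p32 = True.
Unit clause (¬p12) forces p12 = False.
Unit clause (¬p42) forces p42 = False.
Unit clause (p43) forces p43 = True.
That conflicts with the unit clause (¬p43).
Neither p22 = True nor p22 = False works.
Neither p11 = True nor p11 = False works.

UNSATISFIABLE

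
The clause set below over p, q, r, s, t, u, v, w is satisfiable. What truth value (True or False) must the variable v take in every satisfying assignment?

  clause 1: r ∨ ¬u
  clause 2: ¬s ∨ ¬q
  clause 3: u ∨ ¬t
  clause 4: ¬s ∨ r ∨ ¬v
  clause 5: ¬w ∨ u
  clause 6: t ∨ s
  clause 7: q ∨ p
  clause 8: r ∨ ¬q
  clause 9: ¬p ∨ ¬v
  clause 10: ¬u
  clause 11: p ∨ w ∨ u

False

Suppose v = True.
(¬p) alone gives p = False.
(q) alone gives q = True.
(¬s) alone gives s = False.
(t) alone gives t = True.
(u) alone gives u = True.
That conflicts with the unit clause (¬u).
So every satisfying assignment has v = False.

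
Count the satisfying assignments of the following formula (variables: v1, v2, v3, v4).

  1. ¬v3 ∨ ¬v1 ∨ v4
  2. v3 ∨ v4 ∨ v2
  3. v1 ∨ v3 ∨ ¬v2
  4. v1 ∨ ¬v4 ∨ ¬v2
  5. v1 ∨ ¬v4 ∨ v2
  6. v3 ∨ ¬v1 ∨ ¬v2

There are 2^4 = 16 truth assignments over (v1, v2, v3, v4).
Check each against the 6 clauses (columns in the order v1, v2, v3, v4):
  F F F F  ✗ fails (v3 ∨ v4 ∨ v2)
  F F F T  ✗ fails (v1 ∨ ¬v4 ∨ v2)
  F F T F  ✓ satisfies all
  F F T T  ✗ fails (v1 ∨ ¬v4 ∨ v2)
  F T F F  ✗ fails (v1 ∨ v3 ∨ ¬v2)
  F T F T  ✗ fails (v1 ∨ v3 ∨ ¬v2)
  F T T F  ✓ satisfies all
  F T T T  ✗ fails (v1 ∨ ¬v4 ∨ ¬v2)
  T F F F  ✗ fails (v3 ∨ v4 ∨ v2)
  T F F T  ✓ satisfies all
  T F T F  ✗ fails (¬v3 ∨ ¬v1 ∨ v4)
  T F T T  ✓ satisfies all
  T T F F  ✗ fails (v3 ∨ ¬v1 ∨ ¬v2)
  T T F T  ✗ fails (v3 ∨ ¬v1 ∨ ¬v2)
  T T T F  ✗ fails (¬v3 ∨ ¬v1 ∨ v4)
  T T T T  ✓ satisfies all
5 of the 16 rows are models.

5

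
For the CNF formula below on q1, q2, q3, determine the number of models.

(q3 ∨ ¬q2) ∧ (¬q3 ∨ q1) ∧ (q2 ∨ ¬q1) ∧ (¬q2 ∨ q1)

There are 2^3 = 8 truth assignments over (q1, q2, q3).
Check each against the 4 clauses (columns in the order q1, q2, q3):
  F F F  ✓ satisfies all
  F F T  ✗ fails (¬q3 ∨ q1)
  F T F  ✗ fails (q3 ∨ ¬q2)
  F T T  ✗ fails (¬q3 ∨ q1)
  T F F  ✗ fails (q2 ∨ ¬q1)
  T F T  ✗ fails (q2 ∨ ¬q1)
  T T F  ✗ fails (q3 ∨ ¬q2)
  T T T  ✓ satisfies all
2 of the 8 rows are models.

2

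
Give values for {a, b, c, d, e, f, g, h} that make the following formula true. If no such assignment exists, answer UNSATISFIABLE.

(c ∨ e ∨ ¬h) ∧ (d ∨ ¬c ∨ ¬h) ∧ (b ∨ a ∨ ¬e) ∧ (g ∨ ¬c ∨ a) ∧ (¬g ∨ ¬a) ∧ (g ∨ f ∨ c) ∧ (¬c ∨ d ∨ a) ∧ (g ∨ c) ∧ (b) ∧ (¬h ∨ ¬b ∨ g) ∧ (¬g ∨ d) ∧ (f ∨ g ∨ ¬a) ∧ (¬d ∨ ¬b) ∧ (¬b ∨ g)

UNSATISFIABLE

The clause (b) is unit, so b = True.
The clause (¬d) is unit, so d = False.
The clause (¬g) is unit, so g = False.
That conflicts with the unit clause (g).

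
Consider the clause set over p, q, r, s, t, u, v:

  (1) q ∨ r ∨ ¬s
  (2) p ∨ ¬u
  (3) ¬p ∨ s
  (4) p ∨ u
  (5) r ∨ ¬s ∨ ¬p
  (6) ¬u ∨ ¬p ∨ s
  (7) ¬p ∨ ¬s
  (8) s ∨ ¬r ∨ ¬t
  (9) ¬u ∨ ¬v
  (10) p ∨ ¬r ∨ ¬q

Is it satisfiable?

Unsatisfiable

Branch on p: set p = True.
The clause (s) is unit, so s = True.
But (¬s) is also a unit clause — contradiction.
That branch fails; take p = False instead.
The clause (¬u) is unit, so u = False.
But (u) is also a unit clause — contradiction.
Both values of p lead to a conflict.
No assignment satisfies every clause.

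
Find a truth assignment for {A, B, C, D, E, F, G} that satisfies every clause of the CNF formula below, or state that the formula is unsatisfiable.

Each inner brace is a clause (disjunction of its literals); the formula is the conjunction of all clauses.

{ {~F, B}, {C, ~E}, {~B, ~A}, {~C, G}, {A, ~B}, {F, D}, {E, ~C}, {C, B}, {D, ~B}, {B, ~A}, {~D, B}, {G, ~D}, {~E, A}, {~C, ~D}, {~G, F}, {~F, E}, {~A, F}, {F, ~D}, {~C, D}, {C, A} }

Branch on F: set F = 0.
The clause (D) is unit, so D = 1.
But (~D) is also a unit clause — contradiction.
Undo F and try F = 1.
The clause (B) is unit, so B = 1.
The clause (~A) is unit, so A = 0.
But (A) is also a unit clause — contradiction.
Either choice for F ends in contradiction.

UNSATISFIABLE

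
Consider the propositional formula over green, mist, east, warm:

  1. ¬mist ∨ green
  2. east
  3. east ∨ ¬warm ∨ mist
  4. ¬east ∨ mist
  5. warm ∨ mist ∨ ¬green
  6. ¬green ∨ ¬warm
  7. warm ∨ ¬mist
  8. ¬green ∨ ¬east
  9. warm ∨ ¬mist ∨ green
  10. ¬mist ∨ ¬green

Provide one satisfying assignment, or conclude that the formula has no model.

(east) alone gives east = True.
(mist) alone gives mist = True.
(green) alone gives green = True.
But (¬green) is also a unit clause — contradiction.

UNSATISFIABLE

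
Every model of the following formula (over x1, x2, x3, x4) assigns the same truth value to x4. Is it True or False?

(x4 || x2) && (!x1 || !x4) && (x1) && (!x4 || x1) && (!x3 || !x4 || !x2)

False

Suppose x4 = true.
(!x1) alone gives x1 = false.
But (x1) is also a unit clause — contradiction.
So every satisfying assignment has x4 = False.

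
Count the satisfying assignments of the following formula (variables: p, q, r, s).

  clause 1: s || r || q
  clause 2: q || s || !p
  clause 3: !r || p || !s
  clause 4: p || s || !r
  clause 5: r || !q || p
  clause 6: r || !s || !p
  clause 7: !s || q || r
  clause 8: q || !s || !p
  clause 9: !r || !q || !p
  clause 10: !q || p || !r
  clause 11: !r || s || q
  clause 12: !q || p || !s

There are 2^4 = 16 truth assignments over (p, q, r, s).
Check each against the 12 clauses (columns in the order p, q, r, s):
  F F F F  ✗ fails (s || r || q)
  F F F T  ✗ fails (!s || q || r)
  F F T F  ✗ fails (p || s || !r)
  F F T T  ✗ fails (!r || p || !s)
  F T F F  ✗ fails (r || !q || p)
  F T F T  ✗ fails (r || !q || p)
  F T T F  ✗ fails (p || s || !r)
  F T T T  ✗ fails (!r || p || !s)
  T F F F  ✗ fails (s || r || q)
  T F F T  ✗ fails (r || !s || !p)
  T F T F  ✗ fails (q || s || !p)
  T F T T  ✗ fails (q || !s || !p)
  T T F F  ✓ satisfies all
  T T F T  ✗ fails (r || !s || !p)
  T T T F  ✗ fails (!r || !q || !p)
  T T T T  ✗ fails (!r || !q || !p)
1 of the 16 rows is a model.

1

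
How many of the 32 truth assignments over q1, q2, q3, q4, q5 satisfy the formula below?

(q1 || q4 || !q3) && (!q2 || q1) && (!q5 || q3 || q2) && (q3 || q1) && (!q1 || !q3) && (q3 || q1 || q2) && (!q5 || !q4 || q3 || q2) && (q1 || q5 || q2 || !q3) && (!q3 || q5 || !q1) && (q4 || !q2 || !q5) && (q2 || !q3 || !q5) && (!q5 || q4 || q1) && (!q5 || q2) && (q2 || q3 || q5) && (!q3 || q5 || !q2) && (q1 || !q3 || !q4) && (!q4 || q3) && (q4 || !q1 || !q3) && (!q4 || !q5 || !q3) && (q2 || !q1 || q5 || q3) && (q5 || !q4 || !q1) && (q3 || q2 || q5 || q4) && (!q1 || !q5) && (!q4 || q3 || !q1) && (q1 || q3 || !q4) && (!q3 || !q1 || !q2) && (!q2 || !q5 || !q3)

There are 2^5 = 32 truth assignments over (q1, q2, q3, q4, q5).
Split on q5. With q5 = true, the clauses containing q5 are satisfied and !q5 drops from the rest; 0 of the 2^4 = 16 assignments to the other variables satisfy what remains.
With q5 = false, by the same count on the reduced clause set, 1 assignment works.
(One model: q1=T, q2=T, q3=F, q4=F, q5=F.)
Total: 0 + 1 = 1.

1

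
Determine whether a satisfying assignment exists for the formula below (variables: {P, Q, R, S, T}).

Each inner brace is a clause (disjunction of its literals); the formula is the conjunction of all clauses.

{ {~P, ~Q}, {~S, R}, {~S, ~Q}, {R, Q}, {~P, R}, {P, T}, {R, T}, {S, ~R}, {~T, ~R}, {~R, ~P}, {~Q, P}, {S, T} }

Try P = 0.
Unit clause (T) forces T = 1.
Unit clause (~R) forces R = 0.
Unit clause (~S) forces S = 0.
Unit clause (Q) forces Q = 1.
Now (~Q) is unsatisfied and unit — conflict.
Backtrack on P: now try P = 1.
Unit clause (~Q) forces Q = 0.
Unit clause (R) forces R = 1.
Now (~R) is unsatisfied and unit — conflict.
Neither P = 1 nor P = 0 works.
No assignment satisfies every clause.

Unsatisfiable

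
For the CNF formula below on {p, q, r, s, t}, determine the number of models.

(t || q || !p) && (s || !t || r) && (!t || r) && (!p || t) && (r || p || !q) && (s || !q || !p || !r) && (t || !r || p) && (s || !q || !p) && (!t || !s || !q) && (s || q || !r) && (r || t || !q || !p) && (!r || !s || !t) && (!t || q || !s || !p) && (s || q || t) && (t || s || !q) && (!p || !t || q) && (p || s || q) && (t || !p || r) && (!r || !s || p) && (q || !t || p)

2

There are 2^5 = 32 truth assignments over (p, q, r, s, t).
Split on t. With t = true, the clauses containing t are satisfied and !t drops from the rest; 1 of the 2^4 = 16 assignments to the other variables satisfy what remains.
With t = false, by the same count on the reduced clause set, 1 assignment works.
Total: 1 + 1 = 2.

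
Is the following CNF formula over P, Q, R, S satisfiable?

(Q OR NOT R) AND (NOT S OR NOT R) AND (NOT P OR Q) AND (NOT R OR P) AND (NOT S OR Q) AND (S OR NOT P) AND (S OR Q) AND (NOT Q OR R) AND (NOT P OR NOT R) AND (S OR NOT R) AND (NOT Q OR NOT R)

No

Case Q = true:
Unit clause (R) forces R = true.
But (NOT R) is also a unit clause — contradiction.
That branch fails; take Q = false instead.
Unit clause (NOT R) forces R = false.
Unit clause (NOT P) forces P = false.
Unit clause (NOT S) forces S = false.
But (S) is also a unit clause — contradiction.
Neither Q = true nor Q = false works.
No assignment satisfies every clause.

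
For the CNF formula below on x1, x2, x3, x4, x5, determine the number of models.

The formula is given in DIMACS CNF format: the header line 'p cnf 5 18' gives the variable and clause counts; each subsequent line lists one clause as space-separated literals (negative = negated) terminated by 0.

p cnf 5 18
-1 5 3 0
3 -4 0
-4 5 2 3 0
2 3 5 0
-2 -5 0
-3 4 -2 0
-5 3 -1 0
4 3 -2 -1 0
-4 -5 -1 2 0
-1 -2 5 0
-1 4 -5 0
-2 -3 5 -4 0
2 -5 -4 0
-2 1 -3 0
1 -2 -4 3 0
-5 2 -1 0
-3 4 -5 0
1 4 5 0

4

There are 2^5 = 32 truth assignments over (x1, x2, x3, x4, x5).
Split on x4. With x4 = True, the clauses containing x4 are satisfied and ¬x4 drops from the rest; 2 of the 2^4 = 16 assignments to the other variables satisfy what remains.
With x4 = False, by the same count on the reduced clause set, 2 assignments work.
(One model: x1=F, x2=F, x3=F, x4=F, x5=T.)
Total: 2 + 2 = 4.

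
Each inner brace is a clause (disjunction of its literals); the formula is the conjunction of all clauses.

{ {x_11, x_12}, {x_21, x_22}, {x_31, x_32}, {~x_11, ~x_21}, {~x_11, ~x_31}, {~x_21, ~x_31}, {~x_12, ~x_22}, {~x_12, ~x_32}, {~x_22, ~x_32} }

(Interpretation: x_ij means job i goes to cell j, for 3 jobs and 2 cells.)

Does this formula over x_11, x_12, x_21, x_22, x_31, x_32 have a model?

No

Case x_11 = 1:
The clause (~x_21) is unit, so x_21 = 0.
The clause (x_22) is unit, so x_22 = 1.
The clause (~x_31) is unit, so x_31 = 0.
The clause (x_32) is unit, so x_32 = 1.
Now (~x_32) is unsatisfied and unit — conflict.
That branch fails; take x_11 = 0 instead.
The clause (x_12) is unit, so x_12 = 1.
The clause (~x_22) is unit, so x_22 = 0.
The clause (x_21) is unit, so x_21 = 1.
The clause (~x_31) is unit, so x_31 = 0.
The clause (x_32) is unit, so x_32 = 1.
Now (~x_32) is unsatisfied and unit — conflict.
Either choice for x_11 ends in contradiction.
No assignment satisfies every clause.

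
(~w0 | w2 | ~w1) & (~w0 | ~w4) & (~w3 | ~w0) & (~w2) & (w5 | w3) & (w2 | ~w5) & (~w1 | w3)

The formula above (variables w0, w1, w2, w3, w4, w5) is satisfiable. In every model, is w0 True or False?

Suppose w0 = 1.
Unit clause (~w4) forces w4 = 0.
Unit clause (~w3) forces w3 = 0.
Unit clause (~w2) forces w2 = 0.
Unit clause (~w1) forces w1 = 0.
Unit clause (w5) forces w5 = 1.
But (~w5) is also a unit clause — contradiction.
So every satisfying assignment has w0 = False.

False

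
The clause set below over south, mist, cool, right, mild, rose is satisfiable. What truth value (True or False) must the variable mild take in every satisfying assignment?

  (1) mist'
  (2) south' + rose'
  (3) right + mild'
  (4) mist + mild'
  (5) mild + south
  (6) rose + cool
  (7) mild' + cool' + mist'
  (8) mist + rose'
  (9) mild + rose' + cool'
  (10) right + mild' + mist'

False

Suppose mild = 1.
Unit clause (mist') forces mist = 0.
Now (mist) is unsatisfied and unit — conflict.
So every satisfying assignment has mild = False.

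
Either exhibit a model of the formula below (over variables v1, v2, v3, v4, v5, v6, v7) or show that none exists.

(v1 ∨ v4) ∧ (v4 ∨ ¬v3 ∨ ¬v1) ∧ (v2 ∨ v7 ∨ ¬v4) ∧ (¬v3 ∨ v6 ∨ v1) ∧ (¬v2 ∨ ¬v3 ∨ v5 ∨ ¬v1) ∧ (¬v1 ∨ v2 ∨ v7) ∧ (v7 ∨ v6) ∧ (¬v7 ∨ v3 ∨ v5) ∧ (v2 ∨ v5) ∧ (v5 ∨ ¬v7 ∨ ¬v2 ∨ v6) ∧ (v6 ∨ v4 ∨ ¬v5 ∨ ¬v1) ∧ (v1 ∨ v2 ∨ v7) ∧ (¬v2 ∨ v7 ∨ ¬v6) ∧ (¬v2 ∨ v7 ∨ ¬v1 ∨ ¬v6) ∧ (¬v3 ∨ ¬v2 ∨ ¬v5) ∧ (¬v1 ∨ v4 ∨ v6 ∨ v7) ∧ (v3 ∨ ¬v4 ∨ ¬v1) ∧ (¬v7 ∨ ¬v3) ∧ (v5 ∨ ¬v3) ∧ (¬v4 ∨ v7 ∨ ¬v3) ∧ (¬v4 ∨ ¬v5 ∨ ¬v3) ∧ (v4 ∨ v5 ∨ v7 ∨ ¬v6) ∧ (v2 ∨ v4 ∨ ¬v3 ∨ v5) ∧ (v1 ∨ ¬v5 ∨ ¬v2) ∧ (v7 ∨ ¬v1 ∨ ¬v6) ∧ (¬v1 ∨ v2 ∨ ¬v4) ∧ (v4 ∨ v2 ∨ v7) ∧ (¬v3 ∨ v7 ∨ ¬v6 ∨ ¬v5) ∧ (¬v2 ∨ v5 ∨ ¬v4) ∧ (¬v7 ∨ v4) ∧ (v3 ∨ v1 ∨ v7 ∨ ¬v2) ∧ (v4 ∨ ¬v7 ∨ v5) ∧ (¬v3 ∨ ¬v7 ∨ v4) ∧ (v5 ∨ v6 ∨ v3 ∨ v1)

Branch on v1: set v1 = False.
(v4) alone gives v4 = True.
Branch on v2: set v2 = False.
(v7) alone gives v7 = True.
(v5) alone gives v5 = True.
(¬v3) alone gives v3 = False.
All clauses hold; v6 can take either value.

v1=False,  v2=False,  v3=False,  v4=True,  v5=True,  v6=False,  v7=True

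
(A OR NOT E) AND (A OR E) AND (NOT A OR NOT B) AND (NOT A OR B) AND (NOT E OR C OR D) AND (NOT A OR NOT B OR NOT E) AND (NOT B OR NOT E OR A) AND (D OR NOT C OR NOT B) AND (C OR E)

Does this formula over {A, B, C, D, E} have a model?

Try A = true.
Unit clause (NOT B) forces B = false.
But (B) is also a unit clause — contradiction.
Backtrack on A: now try A = false.
Unit clause (NOT E) forces E = false.
But (E) is also a unit clause — contradiction.
Neither A = true nor A = false works.
No assignment satisfies every clause.

No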